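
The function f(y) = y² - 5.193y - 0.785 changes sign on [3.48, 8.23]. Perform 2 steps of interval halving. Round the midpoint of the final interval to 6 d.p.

5.261250

f(3.480000) = -6.746240, f(8.230000) = 24.209510 (opposite signs)
step 1: m = 5.855000, f(m) = 3.091010 > 0 → root in [3.480000, 5.855000]
step 2: m = 4.667500, f(m) = -3.237771 < 0 → root in [4.667500, 5.855000]
Midpoint of [4.667500, 5.855000] = 5.261250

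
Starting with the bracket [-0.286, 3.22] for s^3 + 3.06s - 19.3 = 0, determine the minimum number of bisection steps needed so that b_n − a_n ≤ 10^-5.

Initial width b − a = 3.22 − -0.286 = 3.506000.
After n steps the width is (b−a)/2^n; need (b−a)/2^n ≤ 10^-5.
So n ≥ log₂(3.506000/10^-5) = log₂(350600.0000) ≈ 18.4195.
Hence n = 19.

19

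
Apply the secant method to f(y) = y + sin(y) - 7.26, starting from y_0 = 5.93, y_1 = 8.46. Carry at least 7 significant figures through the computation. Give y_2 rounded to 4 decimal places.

f(y_0) = -1.675888, f(y_1) = 2.021922
y_2 = 8.460000 - (2.021922)·(8.460000 - 5.930000)/(2.021922 - (-1.675888)) = 7.076624; f(y_2) = 0.529393

7.0766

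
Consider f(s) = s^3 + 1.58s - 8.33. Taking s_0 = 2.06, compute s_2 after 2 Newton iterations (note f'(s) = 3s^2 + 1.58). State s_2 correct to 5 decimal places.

1.76950

s_0 = 2.060000: f = 3.666616, f' = 14.310800 → s_1 = 2.060000 - (3.666616)/(14.310800) = 1.803787
s_1 = 1.803787: f = 0.388868, f' = 11.340940 → s_2 = 1.803787 - (0.388868)/(11.340940) = 1.769498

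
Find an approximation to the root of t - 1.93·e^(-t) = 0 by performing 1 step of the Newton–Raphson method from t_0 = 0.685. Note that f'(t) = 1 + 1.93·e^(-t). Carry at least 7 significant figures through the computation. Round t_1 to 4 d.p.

Newton update: t ← t − f(t)/f'(t).
t_0 = 0.685000: f = -0.287894, f' = 1.972894 → t_1 = 0.685000 - (-0.287894)/(1.972894) = 0.830925

0.8309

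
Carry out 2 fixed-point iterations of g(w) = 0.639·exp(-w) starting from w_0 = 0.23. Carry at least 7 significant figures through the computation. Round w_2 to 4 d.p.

0.3846

w_1 = g(0.230000) = 0.507707
w_2 = g(0.507707) = 0.384598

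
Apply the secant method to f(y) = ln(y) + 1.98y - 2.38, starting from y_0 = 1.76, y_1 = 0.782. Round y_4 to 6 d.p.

1.137115

Secant update: y_(k+1) = y_k − f(y_k)·(y_k − y_(k-1))/(f(y_k) − f(y_(k-1))).
f(y_0) = 1.670114, f(y_1) = -1.077541
y_2 = 0.782000 - (-1.077541)·(0.782000 - 1.760000)/(-1.077541 - (1.670114)) = 1.165540; f(y_2) = 0.080953
y_3 = 1.165540 - (0.080953)·(1.165540 - 0.782000)/(0.080953 - (-1.077541)) = 1.138739; f(y_3) = 0.004624
y_4 = 1.138739 - (0.004624)·(1.138739 - 1.165540)/(0.004624 - (0.080953)) = 1.137115; f(y_4) = -0.000018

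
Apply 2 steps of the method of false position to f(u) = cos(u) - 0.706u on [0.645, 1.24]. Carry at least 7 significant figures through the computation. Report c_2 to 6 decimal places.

False-position update: c = (a·f(b) − b·f(a))/(f(b) − f(a)); replace the endpoint whose sign matches f(c).
f(0.645000) = 0.343730, f(1.240000) = -0.550644
step 1: c = 0.873673, f(c) = 0.025201 > 0 → new bracket [0.873673, 1.240000]
step 2: c = 0.889705, f(c) = 0.001509 > 0 → new bracket [0.889705, 1.240000]

0.889705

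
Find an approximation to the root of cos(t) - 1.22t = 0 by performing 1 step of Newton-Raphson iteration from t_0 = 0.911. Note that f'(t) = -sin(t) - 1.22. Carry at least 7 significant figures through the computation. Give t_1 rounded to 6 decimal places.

t_0 = 0.911000: f = -0.498464, f' = -2.010117 → t_1 = 0.911000 - (-0.498464)/(-2.010117) = 0.663022

0.663022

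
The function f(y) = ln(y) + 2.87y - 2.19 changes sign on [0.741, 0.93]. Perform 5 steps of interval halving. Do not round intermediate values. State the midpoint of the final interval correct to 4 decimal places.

0.8266

f(0.741000) = -0.363085, f(0.930000) = 0.406529 (opposite signs)
step 1: m = 0.835500, f(m) = 0.028160 > 0 → root in [0.741000, 0.835500]
step 2: m = 0.788250, f(m) = -0.165662 < 0 → root in [0.788250, 0.835500]
step 3: m = 0.811875, f(m) = -0.068328 < 0 → root in [0.811875, 0.835500]
step 4: m = 0.823688, f(m) = -0.019981 < 0 → root in [0.823688, 0.835500]
step 5: m = 0.829594, f(m) = 0.004115 > 0 → root in [0.823688, 0.829594]
Midpoint of [0.823688, 0.829594] = 0.826641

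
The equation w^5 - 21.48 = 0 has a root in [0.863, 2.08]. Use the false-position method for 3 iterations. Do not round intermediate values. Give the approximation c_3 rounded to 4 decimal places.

1.8279

f(0.863000) = -21.001310, f(2.080000) = 17.452893
step 1: c = 1.527650, f(c) = -13.160071 < 0 → new bracket [1.527650, 2.080000]
step 2: c = 1.765097, f(c) = -4.346607 < 0 → new bracket [1.765097, 2.080000]
step 3: c = 1.827886, f(c) = -1.074586 < 0 → new bracket [1.827886, 2.080000]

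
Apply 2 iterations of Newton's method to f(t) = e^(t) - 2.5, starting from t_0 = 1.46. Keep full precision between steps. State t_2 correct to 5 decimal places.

0.92371

f'(t) = e^(t)
t_0 = 1.460000: f = 1.805960, f' = 4.305960 → t_1 = 1.460000 - (1.805960)/(4.305960) = 1.040591
t_1 = 1.040591: f = 0.330889, f' = 2.830889 → t_2 = 1.040591 - (0.330889)/(2.830889) = 0.923706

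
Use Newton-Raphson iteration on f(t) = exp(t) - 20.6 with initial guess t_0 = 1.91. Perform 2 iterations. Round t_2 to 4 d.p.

f'(t) = exp(t)
t_0 = 1.910000: f = -13.846911, f' = 6.753089 → t_1 = 1.910000 - (-13.846911)/(6.753089) = 3.960456
t_1 = 3.960456: f = 31.881250, f' = 52.481250 → t_2 = 3.960456 - (31.881250)/(52.481250) = 3.352977

3.3530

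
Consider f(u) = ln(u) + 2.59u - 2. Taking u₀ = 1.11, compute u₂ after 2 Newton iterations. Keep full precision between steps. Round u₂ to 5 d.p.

f'(u) = 1/u + 2.59
u_0 = 1.110000: f = 0.979260, f' = 3.490901 → u_1 = 1.110000 - (0.979260)/(3.490901) = 0.829482
u_1 = 0.829482: f = -0.038595, f' = 3.795571 → u_2 = 0.829482 - (-0.038595)/(3.795571) = 0.839651

0.83965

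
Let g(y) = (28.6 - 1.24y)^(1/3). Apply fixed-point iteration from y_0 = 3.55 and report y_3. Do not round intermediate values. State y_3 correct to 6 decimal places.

2.922987

y_1 = g(3.550000) = 2.892410
y_2 = g(2.892410) = 2.924541
y_3 = g(2.924541) = 2.922987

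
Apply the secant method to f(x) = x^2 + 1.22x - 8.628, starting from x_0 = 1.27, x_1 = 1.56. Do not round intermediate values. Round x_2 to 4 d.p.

f(x_0) = -5.465700, f(x_1) = -4.291200
x_2 = 1.560000 - (-4.291200)·(1.560000 - 1.270000)/(-4.291200 - (-5.465700)) = 2.619556; f(x_2) = 1.429929

2.6196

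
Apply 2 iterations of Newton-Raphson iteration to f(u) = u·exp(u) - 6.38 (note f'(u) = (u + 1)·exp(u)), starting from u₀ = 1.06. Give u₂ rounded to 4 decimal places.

1.4833

u_0 = 1.060000: f = -3.320447, f' = 5.945924 → u_1 = 1.060000 - (-3.320447)/(5.945924) = 1.618441
u_1 = 1.618441: f = 1.785386, f' = 13.210604 → u_2 = 1.618441 - (1.785386)/(13.210604) = 1.483293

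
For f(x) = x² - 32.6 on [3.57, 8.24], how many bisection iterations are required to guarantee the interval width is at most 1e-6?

23

Initial width b − a = 8.24 − 3.57 = 4.670000.
After n steps the width is (b−a)/2^n; need (b−a)/2^n ≤ 1e-6.
So n ≥ log₂(4.670000/1e-6) = log₂(4670000.0000) ≈ 22.1550.
Hence n = 23.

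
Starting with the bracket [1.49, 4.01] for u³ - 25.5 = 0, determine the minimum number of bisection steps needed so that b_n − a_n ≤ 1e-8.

Initial width b − a = 4.01 − 1.49 = 2.520000.
After n steps the width is (b−a)/2^n; need (b−a)/2^n ≤ 1e-8.
So n ≥ log₂(2.520000/1e-8) = log₂(252000000.0000) ≈ 27.9088.
Hence n = 28.

28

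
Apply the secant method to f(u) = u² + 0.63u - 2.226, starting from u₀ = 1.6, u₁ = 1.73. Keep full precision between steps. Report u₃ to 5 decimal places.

1.21723

f(u_0) = 1.342000, f(u_1) = 1.856800
u_2 = 1.730000 - (1.856800)·(1.730000 - 1.600000)/(1.856800 - (1.342000)) = 1.261111; f(u_2) = 0.158901
u_3 = 1.261111 - (0.158901)·(1.261111 - 1.730000)/(0.158901 - (1.856800)) = 1.217229; f(u_3) = 0.022501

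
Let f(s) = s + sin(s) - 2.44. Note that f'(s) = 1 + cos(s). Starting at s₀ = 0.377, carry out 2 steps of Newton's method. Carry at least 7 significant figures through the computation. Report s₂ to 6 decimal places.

s_0 = 0.377000: f = -1.694867, f' = 1.929773 → s_1 = 0.377000 - (-1.694867)/(1.929773) = 1.255273
s_1 = 1.255273: f = -0.234093, f' = 1.310314 → s_2 = 1.255273 - (-0.234093)/(1.310314) = 1.433927

1.433927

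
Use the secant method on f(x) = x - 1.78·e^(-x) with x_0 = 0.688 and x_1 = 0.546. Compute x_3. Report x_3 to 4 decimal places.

f(x_0) = -0.206593, f(x_1) = -0.485087
x_2 = 0.546000 - (-0.485087)·(0.546000 - 0.688000)/(-0.485087 - (-0.206593)) = 0.793339; f(x_2) = -0.011812
x_3 = 0.793339 - (-0.011812)·(0.793339 - 0.546000)/(-0.011812 - (-0.485087)) = 0.799512; f(x_3) = -0.000684

0.7995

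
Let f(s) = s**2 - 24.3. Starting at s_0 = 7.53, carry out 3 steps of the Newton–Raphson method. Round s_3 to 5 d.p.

f'(s) = 2s
s_0 = 7.530000: f = 32.400900, f' = 15.060000 → s_1 = 7.530000 - (32.400900)/(15.060000) = 5.378546
s_1 = 5.378546: f = 4.628755, f' = 10.757092 → s_2 = 5.378546 - (4.628755)/(10.757092) = 4.948248
s_2 = 4.948248: f = 0.185156, f' = 9.896496 → s_3 = 4.948248 - (0.185156)/(9.896496) = 4.929539

4.92954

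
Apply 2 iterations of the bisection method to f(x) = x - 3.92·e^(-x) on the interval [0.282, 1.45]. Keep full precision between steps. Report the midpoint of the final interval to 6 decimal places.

f(0.282000) = -2.674753, f(1.450000) = 0.530484 (opposite signs)
step 1: m = 0.866000, f(m) = -0.782872 < 0 → root in [0.866000, 1.450000]
step 2: m = 1.158000, f(m) = -0.073326 < 0 → root in [1.158000, 1.450000]
Midpoint of [1.158000, 1.450000] = 1.304000

1.304000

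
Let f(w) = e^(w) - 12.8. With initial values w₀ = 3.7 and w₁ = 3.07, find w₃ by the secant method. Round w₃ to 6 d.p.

2.602216

Secant update: w_(k+1) = w_k − f(w_k)·(w_k − w_(k-1))/(f(w_k) − f(w_(k-1))).
f(w_0) = 27.647304, f(w_1) = 8.741903
w_2 = 3.070000 - (8.741903)·(3.070000 - 3.700000)/(8.741903 - (27.647304)) = 2.778687; f(w_2) = 3.297863
w_3 = 2.778687 - (3.297863)·(2.778687 - 3.070000)/(3.297863 - (8.741903)) = 2.602216; f(w_3) = 0.693608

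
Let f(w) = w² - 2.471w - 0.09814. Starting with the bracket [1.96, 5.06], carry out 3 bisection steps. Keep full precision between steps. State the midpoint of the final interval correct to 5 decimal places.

2.54125

f(1.960000) = -1.099700, f(5.060000) = 13.002200 (opposite signs)
step 1: m = 3.510000, f(m) = 3.548750 > 0 → root in [1.960000, 3.510000]
step 2: m = 2.735000, f(m) = 0.623900 > 0 → root in [1.960000, 2.735000]
step 3: m = 2.347500, f(m) = -0.388056 < 0 → root in [2.347500, 2.735000]
Midpoint of [2.347500, 2.735000] = 2.541250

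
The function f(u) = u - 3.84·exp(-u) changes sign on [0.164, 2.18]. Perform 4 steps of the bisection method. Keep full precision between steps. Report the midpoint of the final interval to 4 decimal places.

1.2350

f(0.164000) = -3.095169, f(2.180000) = 1.745921 (opposite signs)
step 1: m = 1.172000, f(m) = -0.017428 < 0 → root in [1.172000, 2.180000]
step 2: m = 1.676000, f(m) = 0.957455 > 0 → root in [1.172000, 1.676000]
step 3: m = 1.424000, f(m) = 0.499523 > 0 → root in [1.172000, 1.424000]
step 4: m = 1.298000, f(m) = 0.249383 > 0 → root in [1.172000, 1.298000]
Midpoint of [1.172000, 1.298000] = 1.235000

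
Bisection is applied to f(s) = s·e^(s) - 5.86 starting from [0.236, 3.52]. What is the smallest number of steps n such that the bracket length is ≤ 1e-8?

29

Initial width b − a = 3.52 − 0.236 = 3.284000.
After n steps the width is (b−a)/2^n; need (b−a)/2^n ≤ 1e-8.
So n ≥ log₂(3.284000/1e-8) = log₂(328400000.0000) ≈ 28.2909.
Hence n = 29.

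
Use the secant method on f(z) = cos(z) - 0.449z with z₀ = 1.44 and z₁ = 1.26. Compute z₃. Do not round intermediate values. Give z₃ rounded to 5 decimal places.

f(z_0) = -0.516136, f(z_1) = -0.259923
z_2 = 1.260000 - (-0.259923)·(1.260000 - 1.440000)/(-0.259923 - (-0.516136)) = 1.077394; f(z_2) = -0.010124
z_3 = 1.077394 - (-0.010124)·(1.077394 - 1.260000)/(-0.010124 - (-0.259923)) = 1.069993; f(z_3) = -0.000296

1.06999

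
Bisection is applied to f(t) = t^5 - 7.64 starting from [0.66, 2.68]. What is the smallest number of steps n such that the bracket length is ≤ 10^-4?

15

Initial width b − a = 2.68 − 0.66 = 2.020000.
After n steps the width is (b−a)/2^n; need (b−a)/2^n ≤ 10^-4.
So n ≥ log₂(2.020000/10^-4) = log₂(20200.0000) ≈ 14.3021.
Hence n = 15.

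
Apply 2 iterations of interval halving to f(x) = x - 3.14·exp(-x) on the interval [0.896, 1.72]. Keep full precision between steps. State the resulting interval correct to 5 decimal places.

f(0.896000) = -0.385745, f(1.720000) = 1.157732 (opposite signs)
step 1: m = 1.308000, f(m) = 0.459069 > 0 → root in [0.896000, 1.308000]
step 2: m = 1.102000, f(m) = 0.058873 > 0 → root in [0.896000, 1.102000]

[0.89600, 1.10200]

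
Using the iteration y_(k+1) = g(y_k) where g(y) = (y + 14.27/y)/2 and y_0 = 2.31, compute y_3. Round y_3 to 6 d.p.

3.777652

y_1 = g(2.310000) = 4.243745
y_2 = g(4.243745) = 3.803170
y_3 = g(3.803170) = 3.777652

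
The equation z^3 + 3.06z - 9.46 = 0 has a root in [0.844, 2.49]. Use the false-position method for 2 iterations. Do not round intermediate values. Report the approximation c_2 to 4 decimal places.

1.5533

False-position update: c = (a·f(b) − b·f(a))/(f(b) − f(a)); replace the endpoint whose sign matches f(c).
f(0.844000) = -6.276148, f(2.490000) = 13.597649
step 1: c = 1.363807, f(c) = -2.750111 < 0 → new bracket [1.363807, 2.490000]
step 2: c = 1.553261, f(c) = -0.959588 < 0 → new bracket [1.553261, 2.490000]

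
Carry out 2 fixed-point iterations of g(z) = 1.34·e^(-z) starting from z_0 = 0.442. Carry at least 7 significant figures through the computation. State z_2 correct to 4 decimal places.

z_1 = g(0.442000) = 0.861285
z_2 = g(0.861285) = 0.566309

0.5663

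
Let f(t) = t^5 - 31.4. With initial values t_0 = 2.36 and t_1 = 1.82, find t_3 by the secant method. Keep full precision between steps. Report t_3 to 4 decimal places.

f(t_0) = 41.808248, f(t_1) = -11.430971
t_2 = 1.820000 - (-11.430971)·(1.820000 - 2.360000)/(-11.430971 - (41.808248)) = 1.935943; f(t_2) = -4.206630
t_3 = 1.935943 - (-4.206630)·(1.935943 - 1.820000)/(-4.206630 - (-11.430971)) = 2.003455; f(t_3) = 0.877375

2.0035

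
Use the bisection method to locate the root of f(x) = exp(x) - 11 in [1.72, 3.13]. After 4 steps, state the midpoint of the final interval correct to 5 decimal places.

2.38094

f(1.720000) = -5.415472, f(3.130000) = 11.873980 (opposite signs)
step 1: m = 2.425000, f(m) = 0.302229 > 0 → root in [1.720000, 2.425000]
step 2: m = 2.072500, f(m) = -3.055340 < 0 → root in [2.072500, 2.425000]
step 3: m = 2.248750, f(m) = -1.524116 < 0 → root in [2.248750, 2.425000]
step 4: m = 2.336875, f(m) = -0.651154 < 0 → root in [2.336875, 2.425000]
Midpoint of [2.336875, 2.425000] = 2.380937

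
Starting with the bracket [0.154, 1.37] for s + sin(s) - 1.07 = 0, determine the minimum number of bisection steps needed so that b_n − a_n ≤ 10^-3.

11

Initial width b − a = 1.37 − 0.154 = 1.216000.
After n steps the width is (b−a)/2^n; need (b−a)/2^n ≤ 10^-3.
So n ≥ log₂(1.216000/10^-3) = log₂(1216.0000) ≈ 10.2479.
Hence n = 11.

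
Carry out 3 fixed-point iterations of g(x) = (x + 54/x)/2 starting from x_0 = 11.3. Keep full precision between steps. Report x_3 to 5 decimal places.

7.34853

x_1 = g(11.300000) = 8.039381
x_2 = g(8.039381) = 7.378158
x_3 = g(7.378158) = 7.348529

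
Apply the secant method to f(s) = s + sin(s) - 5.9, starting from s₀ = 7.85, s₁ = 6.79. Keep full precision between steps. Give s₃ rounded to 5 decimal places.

f(s_0) = 2.949992, f(s_1) = 1.375395
s_2 = 6.790000 - (1.375395)·(6.790000 - 7.850000)/(1.375395 - (2.949992)) = 5.864101; f(s_2) = -0.442824
s_3 = 5.864101 - (-0.442824)·(5.864101 - 6.790000)/(-0.442824 - (1.375395)) = 6.089602; f(s_3) = -0.002775

6.08960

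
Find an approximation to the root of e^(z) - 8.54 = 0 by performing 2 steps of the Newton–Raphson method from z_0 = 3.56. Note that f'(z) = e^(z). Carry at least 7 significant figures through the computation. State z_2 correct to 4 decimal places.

2.3207

Newton update: z ← z − f(z)/f'(z).
z_0 = 3.560000: f = 26.623197, f' = 35.163197 → z_1 = 3.560000 - (26.623197)/(35.163197) = 2.802868
z_1 = 2.802868: f = 7.951871, f' = 16.491871 → z_2 = 2.802868 - (7.951871)/(16.491871) = 2.320698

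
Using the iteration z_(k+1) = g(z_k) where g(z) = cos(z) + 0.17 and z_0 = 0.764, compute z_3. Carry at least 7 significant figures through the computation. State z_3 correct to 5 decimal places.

z_1 = g(0.764000) = 0.892075
z_2 = g(0.892075) = 0.797799
z_3 = g(0.797799) = 0.868284

0.86828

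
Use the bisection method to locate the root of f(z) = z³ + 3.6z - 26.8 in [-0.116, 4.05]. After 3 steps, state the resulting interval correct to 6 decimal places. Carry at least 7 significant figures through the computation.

[2.487750, 3.008500]

f(-0.116000) = -27.219161, f(4.050000) = 54.210125 (opposite signs)
step 1: m = 1.967000, f(m) = -12.108302 < 0 → root in [1.967000, 4.050000]
step 2: m = 3.008500, f(m) = 11.260751 > 0 → root in [1.967000, 3.008500]
step 3: m = 2.487750, f(m) = -2.447664 < 0 → root in [2.487750, 3.008500]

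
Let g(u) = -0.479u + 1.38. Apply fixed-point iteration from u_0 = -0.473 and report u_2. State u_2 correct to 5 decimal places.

0.61045

u_1 = g(-0.473000) = 1.606567
u_2 = g(1.606567) = 0.610454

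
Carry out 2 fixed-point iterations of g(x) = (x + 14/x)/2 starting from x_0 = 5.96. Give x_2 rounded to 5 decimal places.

3.76217

x_1 = g(5.960000) = 4.154497
x_2 = g(4.154497) = 3.762170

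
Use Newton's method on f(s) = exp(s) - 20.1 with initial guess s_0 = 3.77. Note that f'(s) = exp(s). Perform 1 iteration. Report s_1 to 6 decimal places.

3.233346

Newton update: s ← s − f(s)/f'(s).
s_0 = 3.770000: f = 23.280065, f' = 43.380065 → s_1 = 3.770000 - (23.280065)/(43.380065) = 3.233346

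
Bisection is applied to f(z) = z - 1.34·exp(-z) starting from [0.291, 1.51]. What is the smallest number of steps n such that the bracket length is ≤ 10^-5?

Initial width b − a = 1.51 − 0.291 = 1.219000.
After n steps the width is (b−a)/2^n; need (b−a)/2^n ≤ 10^-5.
So n ≥ log₂(1.219000/10^-5) = log₂(121900.0000) ≈ 16.8953.
Hence n = 17.

17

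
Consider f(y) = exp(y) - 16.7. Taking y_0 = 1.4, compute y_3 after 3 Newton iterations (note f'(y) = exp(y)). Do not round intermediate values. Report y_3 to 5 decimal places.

y_0 = 1.400000: f = -12.644800, f' = 4.055200 → y_1 = 1.400000 - (-12.644800)/(4.055200) = 4.518169
y_1 = 4.518169: f = 74.967628, f' = 91.667628 → y_2 = 4.518169 - (74.967628)/(91.667628) = 3.700349
y_2 = 3.700349: f = 23.761431, f' = 40.461431 → y_3 = 3.700349 - (23.761431)/(40.461431) = 3.113088

3.11309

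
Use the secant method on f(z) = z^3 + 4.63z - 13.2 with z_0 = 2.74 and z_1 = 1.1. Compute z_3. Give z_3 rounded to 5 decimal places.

f(z_0) = 20.057024, f(z_1) = -6.776000
z_2 = 1.100000 - (-6.776000)·(1.100000 - 2.740000)/(-6.776000 - (20.057024)) = 1.514140; f(z_2) = -2.718179
z_3 = 1.514140 - (-2.718179)·(1.514140 - 1.100000)/(-2.718179 - (-6.776000)) = 1.791557; f(z_3) = 0.845232

1.79156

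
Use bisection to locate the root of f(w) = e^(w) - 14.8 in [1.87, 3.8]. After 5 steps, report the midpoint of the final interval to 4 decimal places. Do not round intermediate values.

f(1.870000) = -8.311704, f(3.800000) = 29.901184 (opposite signs)
step 1: m = 2.835000, f(m) = 2.230400 > 0 → root in [1.870000, 2.835000]
step 2: m = 2.352500, f(m) = -4.288184 < 0 → root in [2.352500, 2.835000]
step 3: m = 2.593750, f(m) = -1.420148 < 0 → root in [2.593750, 2.835000]
step 4: m = 2.714375, f(m) = 0.295173 > 0 → root in [2.593750, 2.714375]
step 5: m = 2.654063, f(m) = -0.588344 < 0 → root in [2.654063, 2.714375]
Midpoint of [2.654063, 2.714375] = 2.684219

2.6842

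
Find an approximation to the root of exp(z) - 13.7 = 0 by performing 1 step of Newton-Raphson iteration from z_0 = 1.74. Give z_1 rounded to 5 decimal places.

f'(z) = exp(z)
z_0 = 1.740000: f = -8.002657, f' = 5.697343 → z_1 = 1.740000 - (-8.002657)/(5.697343) = 3.144629

3.14463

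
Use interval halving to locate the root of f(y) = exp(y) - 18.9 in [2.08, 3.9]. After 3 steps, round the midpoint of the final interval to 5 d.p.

f(2.080000) = -10.895531, f(3.900000) = 30.502449 (opposite signs)
step 1: m = 2.990000, f(m) = 0.985682 > 0 → root in [2.080000, 2.990000]
step 2: m = 2.535000, f(m) = -6.283569 < 0 → root in [2.535000, 2.990000]
step 3: m = 2.762500, f(m) = -3.060608 < 0 → root in [2.762500, 2.990000]
Midpoint of [2.762500, 2.990000] = 2.876250

2.87625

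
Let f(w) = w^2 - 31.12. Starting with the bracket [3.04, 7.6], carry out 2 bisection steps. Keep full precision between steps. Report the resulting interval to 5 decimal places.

[5.32000, 6.46000]

f(3.040000) = -21.878400, f(7.600000) = 26.640000 (opposite signs)
step 1: m = 5.320000, f(m) = -2.817600 < 0 → root in [5.320000, 7.600000]
step 2: m = 6.460000, f(m) = 10.611600 > 0 → root in [5.320000, 6.460000]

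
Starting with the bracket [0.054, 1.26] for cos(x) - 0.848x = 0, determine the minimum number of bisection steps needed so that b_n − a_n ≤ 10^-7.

24

Initial width b − a = 1.26 − 0.054 = 1.206000.
After n steps the width is (b−a)/2^n; need (b−a)/2^n ≤ 10^-7.
So n ≥ log₂(1.206000/10^-7) = log₂(12060000.0000) ≈ 23.5237.
Hence n = 24.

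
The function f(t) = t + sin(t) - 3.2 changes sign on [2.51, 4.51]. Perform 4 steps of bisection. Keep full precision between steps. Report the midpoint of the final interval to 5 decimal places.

f(2.510000) = -0.099569, f(4.510000) = 0.330411 (opposite signs)
step 1: m = 3.510000, f(m) = -0.050130 < 0 → root in [3.510000, 4.510000]
step 2: m = 4.010000, f(m) = 0.046699 > 0 → root in [3.510000, 4.010000]
step 3: m = 3.760000, f(m) = -0.019738 < 0 → root in [3.760000, 4.010000]
step 4: m = 3.885000, f(m) = 0.008200 > 0 → root in [3.760000, 3.885000]
Midpoint of [3.760000, 3.885000] = 3.822500

3.82250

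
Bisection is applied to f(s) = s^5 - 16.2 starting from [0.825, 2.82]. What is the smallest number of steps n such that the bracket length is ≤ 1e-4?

Initial width b − a = 2.82 − 0.825 = 1.995000.
After n steps the width is (b−a)/2^n; need (b−a)/2^n ≤ 1e-4.
So n ≥ log₂(1.995000/1e-4) = log₂(19950.0000) ≈ 14.2841.
Hence n = 15.

15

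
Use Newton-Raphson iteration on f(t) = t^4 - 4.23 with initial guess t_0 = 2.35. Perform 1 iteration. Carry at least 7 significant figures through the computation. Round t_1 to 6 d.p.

1.843985

Newton update: t ← t − f(t)/f'(t).
f'(t) = 4t^3
t_0 = 2.350000: f = 26.268006, f' = 51.911500 → t_1 = 2.350000 - (26.268006)/(51.911500) = 1.843985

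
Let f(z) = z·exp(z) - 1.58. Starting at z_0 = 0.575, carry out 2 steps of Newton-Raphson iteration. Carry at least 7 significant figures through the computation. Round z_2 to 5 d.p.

Newton update: z ← z − f(z)/f'(z).
f'(z) = (z + 1)·exp(z)
z_0 = 0.575000: f = -0.558150, f' = 2.798981 → z_1 = 0.575000 - (-0.558150)/(2.798981) = 0.774412
z_1 = 0.774412: f = 0.099944, f' = 3.849260 → z_2 = 0.774412 - (0.099944)/(3.849260) = 0.748447

0.74845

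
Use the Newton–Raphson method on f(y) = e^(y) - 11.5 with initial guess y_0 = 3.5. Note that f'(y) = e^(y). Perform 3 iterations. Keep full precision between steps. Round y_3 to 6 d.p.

y_0 = 3.500000: f = 21.615452, f' = 33.115452 → y_1 = 3.500000 - (21.615452)/(33.115452) = 2.847270
y_1 = 2.847270: f = 5.740649, f' = 17.240649 → y_2 = 2.847270 - (5.740649)/(17.240649) = 2.514298
y_2 = 2.514298: f = 0.857932, f' = 12.357932 → y_3 = 2.514298 - (0.857932)/(12.357932) = 2.444875

2.444875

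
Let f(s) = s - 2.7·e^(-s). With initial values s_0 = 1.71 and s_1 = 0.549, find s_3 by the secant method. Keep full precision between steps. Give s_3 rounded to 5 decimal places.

f(s_0) = 1.221662, f(s_1) = -1.010323
s_2 = 0.549000 - (-1.010323)·(0.549000 - 1.710000)/(-1.010323 - (1.221662)) = 1.074534; f(s_2) = 0.152601
s_3 = 1.074534 - (0.152601)·(1.074534 - 0.549000)/(0.152601 - (-1.010323)) = 1.005573; f(s_3) = 0.017818

1.00557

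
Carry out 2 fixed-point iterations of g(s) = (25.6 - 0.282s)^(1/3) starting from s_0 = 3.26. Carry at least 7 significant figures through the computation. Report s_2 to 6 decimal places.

s_1 = g(3.260000) = 2.911515
s_2 = g(2.911515) = 2.915374

2.915374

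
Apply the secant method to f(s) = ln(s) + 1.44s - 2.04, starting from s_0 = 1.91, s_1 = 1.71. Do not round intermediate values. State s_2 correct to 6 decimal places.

f(s_0) = 1.357503, f(s_1) = 0.958893
s_2 = 1.710000 - (0.958893)·(1.710000 - 1.910000)/(0.958893 - (1.357503)) = 1.228881; f(s_2) = -0.064307

1.228881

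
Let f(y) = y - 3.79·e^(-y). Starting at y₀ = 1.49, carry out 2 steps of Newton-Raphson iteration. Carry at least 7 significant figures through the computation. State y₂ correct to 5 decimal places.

f'(y) = 1 + 3.79·e^(-y)
y_0 = 1.490000: f = 0.635838, f' = 1.854162 → y_1 = 1.490000 - (0.635838)/(1.854162) = 1.147076
y_1 = 1.147076: f = -0.056492, f' = 2.203568 → y_2 = 1.147076 - (-0.056492)/(2.203568) = 1.172712

1.17271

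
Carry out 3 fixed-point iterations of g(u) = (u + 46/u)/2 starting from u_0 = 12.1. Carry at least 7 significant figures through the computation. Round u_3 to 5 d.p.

6.78287

u_1 = g(12.100000) = 7.950826
u_2 = g(7.950826) = 6.868194
u_3 = g(6.868194) = 6.782867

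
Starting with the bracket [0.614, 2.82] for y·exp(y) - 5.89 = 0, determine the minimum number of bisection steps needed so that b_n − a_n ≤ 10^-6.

Initial width b − a = 2.82 − 0.614 = 2.206000.
After n steps the width is (b−a)/2^n; need (b−a)/2^n ≤ 10^-6.
So n ≥ log₂(2.206000/10^-6) = log₂(2206000.0000) ≈ 21.0730.
Hence n = 22.

22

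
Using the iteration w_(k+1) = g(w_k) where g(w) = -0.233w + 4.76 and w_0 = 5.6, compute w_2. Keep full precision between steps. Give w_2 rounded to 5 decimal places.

3.95494

w_1 = g(5.600000) = 3.455200
w_2 = g(3.455200) = 3.954938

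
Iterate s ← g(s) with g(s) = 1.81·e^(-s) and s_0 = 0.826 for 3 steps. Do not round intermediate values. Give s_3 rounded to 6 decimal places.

0.797596

s_1 = g(0.826000) = 0.792413
s_2 = g(0.792413) = 0.819480
s_3 = g(0.819480) = 0.797596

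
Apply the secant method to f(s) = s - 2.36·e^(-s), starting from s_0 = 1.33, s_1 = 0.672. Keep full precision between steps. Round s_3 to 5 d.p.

f(s_0) = 0.705834, f(s_1) = -0.533219
s_2 = 0.672000 - (-0.533219)·(0.672000 - 1.330000)/(-0.533219 - (0.705834)) = 0.955167; f(s_2) = 0.047161
s_3 = 0.955167 - (0.047161)·(0.955167 - 0.672000)/(0.047161 - (-0.533219)) = 0.932157; f(s_3) = 0.003016

0.93216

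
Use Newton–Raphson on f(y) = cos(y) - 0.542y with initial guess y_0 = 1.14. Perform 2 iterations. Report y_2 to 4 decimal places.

Newton update: y ← y − f(y)/f'(y).
f'(y) = -sin(y) - 0.542
y_0 = 1.140000: f = -0.200285, f' = -1.450633 → y_1 = 1.140000 - (-0.200285)/(-1.450633) = 1.001932
y_1 = 1.001932: f = -0.004372, f' = -1.384513 → y_2 = 1.001932 - (-0.004372)/(-1.384513) = 0.998775

0.9988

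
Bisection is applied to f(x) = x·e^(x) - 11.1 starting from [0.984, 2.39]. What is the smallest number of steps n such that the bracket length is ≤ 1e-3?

Initial width b − a = 2.39 − 0.984 = 1.406000.
After n steps the width is (b−a)/2^n; need (b−a)/2^n ≤ 1e-3.
So n ≥ log₂(1.406000/1e-3) = log₂(1406.0000) ≈ 10.4574.
Hence n = 11.

11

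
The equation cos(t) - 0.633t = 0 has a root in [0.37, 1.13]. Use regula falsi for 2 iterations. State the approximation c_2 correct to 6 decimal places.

0.935342

f(0.370000) = 0.698117, f(1.130000) = -0.288630
step 1: c = 0.907695, f(c) = 0.040993 > 0 → new bracket [0.907695, 1.130000]
step 2: c = 0.935342, f(c) = 0.001472 > 0 → new bracket [0.935342, 1.130000]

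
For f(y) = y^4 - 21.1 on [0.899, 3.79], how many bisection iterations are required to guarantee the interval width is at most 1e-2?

Initial width b − a = 3.79 − 0.899 = 2.891000.
After n steps the width is (b−a)/2^n; need (b−a)/2^n ≤ 1e-2.
So n ≥ log₂(2.891000/1e-2) = log₂(289.1000) ≈ 8.1754.
Hence n = 9.

9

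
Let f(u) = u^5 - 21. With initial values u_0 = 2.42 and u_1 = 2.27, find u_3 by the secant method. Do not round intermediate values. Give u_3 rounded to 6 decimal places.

1.898474

Secant update: u_(k+1) = u_k − f(u_k)·(u_k − u_(k-1))/(f(u_k) − f(u_(k-1))).
f(u_0) = 61.999759, f(u_1) = 39.273899
u_2 = 2.270000 - (39.273899)·(2.270000 - 2.420000)/(39.273899 - (61.999759)) = 2.010776; f(u_2) = 11.871432
u_3 = 2.010776 - (11.871432)·(2.010776 - 2.270000)/(11.871432 - (39.273899)) = 1.898474; f(u_3) = 3.661709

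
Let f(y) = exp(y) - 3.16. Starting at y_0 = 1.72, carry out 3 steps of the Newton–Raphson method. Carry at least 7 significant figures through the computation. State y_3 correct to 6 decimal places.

1.150610

f'(y) = exp(y)
y_0 = 1.720000: f = 2.424528, f' = 5.584528 → y_1 = 1.720000 - (2.424528)/(5.584528) = 1.285849
y_1 = 1.285849: f = 0.457738, f' = 3.617738 → y_2 = 1.285849 - (0.457738)/(3.617738) = 1.159323
y_2 = 1.159323: f = 0.027774, f' = 3.187774 → y_3 = 1.159323 - (0.027774)/(3.187774) = 1.150610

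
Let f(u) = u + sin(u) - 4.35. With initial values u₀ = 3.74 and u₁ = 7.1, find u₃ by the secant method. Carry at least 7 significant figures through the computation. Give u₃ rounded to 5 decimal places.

f(u_0) = -1.173327, f(u_1) = 3.478969
u_2 = 7.100000 - (3.478969)·(7.100000 - 3.740000)/(3.478969 - (-1.173327)) = 4.587405; f(u_2) = -0.754795
u_3 = 4.587405 - (-0.754795)·(4.587405 - 7.100000)/(-0.754795 - (3.478969)) = 5.035350; f(u_3) = -0.262950

5.03535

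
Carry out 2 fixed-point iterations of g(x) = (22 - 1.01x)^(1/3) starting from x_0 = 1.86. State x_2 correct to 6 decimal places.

x_1 = g(1.860000) = 2.719899
x_2 = g(2.719899) = 2.680189

2.680189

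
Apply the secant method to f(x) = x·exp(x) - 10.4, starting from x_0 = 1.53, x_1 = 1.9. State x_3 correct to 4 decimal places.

1.7687

Secant update: x_(k+1) = x_k − f(x_k)·(x_k − x_(k-1))/(f(x_k) − f(x_(k-1))).
f(x_0) = -3.334189, f(x_1) = 2.303199
x_2 = 1.900000 - (2.303199)·(1.900000 - 1.530000)/(2.303199 - (-3.334189)) = 1.748834; f(x_2) = -0.347889
x_3 = 1.748834 - (-0.347889)·(1.748834 - 1.900000)/(-0.347889 - (2.303199)) = 1.768670; f(x_3) = -0.030192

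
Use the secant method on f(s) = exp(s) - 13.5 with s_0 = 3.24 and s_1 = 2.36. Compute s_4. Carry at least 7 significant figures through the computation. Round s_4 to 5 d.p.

2.60236

f(s_0) = 12.033722, f(s_1) = -2.909049
s_2 = 2.360000 - (-2.909049)·(2.360000 - 3.240000)/(-2.909049 - (12.033722)) = 2.531318; f(s_2) = -0.929940
s_3 = 2.531318 - (-0.929940)·(2.531318 - 2.360000)/(-0.929940 - (-2.909049)) = 2.611816; f(s_3) = 0.123773
s_4 = 2.611816 - (0.123773)·(2.611816 - 2.531318)/(0.123773 - (-0.929940)) = 2.602361; f(s_4) = -0.004441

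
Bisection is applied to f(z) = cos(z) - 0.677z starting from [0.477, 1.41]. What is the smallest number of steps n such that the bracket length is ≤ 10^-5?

Initial width b − a = 1.41 − 0.477 = 0.933000.
After n steps the width is (b−a)/2^n; need (b−a)/2^n ≤ 10^-5.
So n ≥ log₂(0.933000/10^-5) = log₂(93300.0000) ≈ 16.5096.
Hence n = 17.

17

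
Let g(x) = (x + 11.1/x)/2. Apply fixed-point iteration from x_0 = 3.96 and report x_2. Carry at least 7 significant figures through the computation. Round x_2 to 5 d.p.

3.33203

x_1 = g(3.960000) = 3.381515
x_2 = g(3.381515) = 3.332034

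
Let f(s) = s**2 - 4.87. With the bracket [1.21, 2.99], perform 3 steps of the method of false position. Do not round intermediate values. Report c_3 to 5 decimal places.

f(1.210000) = -3.405900, f(2.990000) = 4.070100
step 1: c = 2.020929, f(c) = -0.785848 < 0 → new bracket [2.020929, 2.990000]
step 2: c = 2.177755, f(c) = -0.127382 < 0 → new bracket [2.177755, 2.990000]
step 3: c = 2.202405, f(c) = -0.019414 < 0 → new bracket [2.202405, 2.990000]

2.20240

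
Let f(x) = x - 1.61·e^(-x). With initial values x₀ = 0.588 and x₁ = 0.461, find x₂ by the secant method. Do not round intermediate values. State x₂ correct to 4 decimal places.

f(x_0) = -0.306254, f(x_1) = -0.554351
x_2 = 0.461000 - (-0.554351)·(0.461000 - 0.588000)/(-0.554351 - (-0.306254)) = 0.744770; f(x_2) = -0.019728

0.7448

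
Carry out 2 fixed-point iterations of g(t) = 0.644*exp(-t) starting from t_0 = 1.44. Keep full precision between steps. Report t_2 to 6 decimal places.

t_1 = g(1.440000) = 0.152581
t_2 = g(0.152581) = 0.552867

0.552867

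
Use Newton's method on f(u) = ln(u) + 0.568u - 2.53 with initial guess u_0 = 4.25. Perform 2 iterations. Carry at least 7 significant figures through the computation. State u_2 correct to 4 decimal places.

Newton update: u ← u − f(u)/f'(u).
f'(u) = 1/u + 0.568
u_0 = 4.250000: f = 1.330919, f' = 0.803294 → u_1 = 4.250000 - (1.330919)/(0.803294) = 2.593173
u_1 = 2.593173: f = -0.104195, f' = 0.953628 → u_2 = 2.593173 - (-0.104195)/(0.953628) = 2.702435

2.7024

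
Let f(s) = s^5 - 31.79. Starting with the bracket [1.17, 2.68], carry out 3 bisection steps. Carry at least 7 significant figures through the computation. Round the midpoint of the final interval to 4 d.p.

f(1.170000) = -29.597552, f(2.680000) = 106.462811 (opposite signs)
step 1: m = 1.925000, f(m) = -5.356561 < 0 → root in [1.925000, 2.680000]
step 2: m = 2.302500, f(m) = 32.923993 > 0 → root in [1.925000, 2.302500]
step 3: m = 2.113750, f(m) = 10.405691 > 0 → root in [1.925000, 2.113750]
Midpoint of [1.925000, 2.113750] = 2.019375

2.0194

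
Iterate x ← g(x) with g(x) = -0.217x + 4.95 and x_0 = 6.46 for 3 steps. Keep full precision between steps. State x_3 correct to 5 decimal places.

x_1 = g(6.460000) = 3.548180
x_2 = g(3.548180) = 4.180045
x_3 = g(4.180045) = 4.042930

4.04293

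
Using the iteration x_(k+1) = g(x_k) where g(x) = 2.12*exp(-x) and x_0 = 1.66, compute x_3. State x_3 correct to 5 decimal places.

x_1 = g(1.660000) = 0.403095
x_2 = g(0.403095) = 1.416688
x_3 = g(1.416688) = 0.514134

0.51413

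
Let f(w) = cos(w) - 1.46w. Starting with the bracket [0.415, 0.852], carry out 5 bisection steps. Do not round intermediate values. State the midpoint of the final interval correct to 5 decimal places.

0.57205

f(0.415000) = 0.309216, f(0.852000) = -0.585441 (opposite signs)
step 1: m = 0.633500, f(m) = -0.118949 < 0 → root in [0.415000, 0.633500]
step 2: m = 0.524250, f(m) = 0.100295 > 0 → root in [0.524250, 0.633500]
step 3: m = 0.578875, f(m) = -0.008079 < 0 → root in [0.524250, 0.578875]
step 4: m = 0.551562, f(m) = 0.046426 > 0 → root in [0.551562, 0.578875]
step 5: m = 0.565219, f(m) = 0.019252 > 0 → root in [0.565219, 0.578875]
Midpoint of [0.565219, 0.578875] = 0.572047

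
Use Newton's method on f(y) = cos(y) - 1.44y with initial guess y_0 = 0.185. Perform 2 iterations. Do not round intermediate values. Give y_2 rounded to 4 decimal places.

0.5811

f'(y) = -sin(y) - 1.44
y_0 = 0.185000: f = 0.716536, f' = -1.623947 → y_1 = 0.185000 - (0.716536)/(-1.623947) = 0.626231
y_1 = 0.626231: f = -0.091531, f' = -2.026095 → y_2 = 0.626231 - (-0.091531)/(-2.026095) = 0.581055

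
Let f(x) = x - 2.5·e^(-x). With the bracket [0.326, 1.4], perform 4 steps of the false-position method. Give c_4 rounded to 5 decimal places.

0.95888

False-position update: c = (a·f(b) − b·f(a))/(f(b) − f(a)); replace the endpoint whose sign matches f(c).
f(0.326000) = -1.478513, f(1.400000) = 0.783508
step 1: c = 1.027993, f(c) = 0.133683 > 0 → new bracket [0.326000, 1.027993]
step 2: c = 0.969784, f(c) = 0.021872 > 0 → new bracket [0.326000, 0.969784]
step 3: c = 0.960399, f(c) = 0.003549 > 0 → new bracket [0.326000, 0.960399]
step 4: c = 0.958880, f(c) = 0.000575 > 0 → new bracket [0.326000, 0.958880]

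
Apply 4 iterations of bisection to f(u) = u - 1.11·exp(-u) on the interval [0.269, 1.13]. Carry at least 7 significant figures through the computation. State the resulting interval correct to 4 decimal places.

[0.5919, 0.6457]

f(0.269000) = -0.579199, f(1.130000) = 0.771433 (opposite signs)
step 1: m = 0.699500, f(m) = 0.148015 > 0 → root in [0.269000, 0.699500]
step 2: m = 0.484250, f(m) = -0.199687 < 0 → root in [0.484250, 0.699500]
step 3: m = 0.591875, f(m) = -0.022276 < 0 → root in [0.591875, 0.699500]
step 4: m = 0.645687, f(m) = 0.063712 > 0 → root in [0.591875, 0.645687]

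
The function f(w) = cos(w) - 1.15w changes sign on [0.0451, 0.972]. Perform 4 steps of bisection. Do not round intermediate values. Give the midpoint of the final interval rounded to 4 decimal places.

0.6534

f(0.045100) = 0.947118, f(0.972000) = -0.554151 (opposite signs)
step 1: m = 0.508550, f(m) = 0.288619 > 0 → root in [0.508550, 0.972000]
step 2: m = 0.740275, f(m) = -0.113033 < 0 → root in [0.508550, 0.740275]
step 3: m = 0.624413, f(m) = 0.093232 > 0 → root in [0.624413, 0.740275]
step 4: m = 0.682344, f(m) = -0.008598 < 0 → root in [0.624413, 0.682344]
Midpoint of [0.624413, 0.682344] = 0.653378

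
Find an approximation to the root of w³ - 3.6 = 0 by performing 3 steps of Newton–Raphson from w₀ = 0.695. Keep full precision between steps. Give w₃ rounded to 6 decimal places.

1.673426

f'(w) = 3w²
w_0 = 0.695000: f = -3.264298, f' = 1.449075 → w_1 = 0.695000 - (-3.264298)/(1.449075) = 2.947677
w_1 = 2.947677: f = 22.011770, f' = 26.066395 → w_2 = 2.947677 - (22.011770)/(26.066395) = 2.103227
w_2 = 2.103227: f = 5.703755, f' = 13.270688 → w_3 = 2.103227 - (5.703755)/(13.270688) = 1.673426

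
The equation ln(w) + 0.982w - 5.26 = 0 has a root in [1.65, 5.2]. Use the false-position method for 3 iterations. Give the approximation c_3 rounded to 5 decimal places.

3.95682

False-position update: c = (a·f(b) − b·f(a))/(f(b) − f(a)); replace the endpoint whose sign matches f(c).
f(1.650000) = -3.138925, f(5.200000) = 1.495059
step 1: c = 4.054666, f(c) = 0.121550 > 0 → new bracket [1.650000, 4.054666]
step 2: c = 3.965020, f(c) = 0.011161 > 0 → new bracket [1.650000, 3.965020]
step 3: c = 3.956818, f(c) = 0.001036 > 0 → new bracket [1.650000, 3.956818]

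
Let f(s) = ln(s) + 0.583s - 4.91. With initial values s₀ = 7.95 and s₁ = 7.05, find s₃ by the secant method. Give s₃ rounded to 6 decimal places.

5.500064

Secant update: s_(k+1) = s_k − f(s_k)·(s_k − s_(k-1))/(f(s_k) − f(s_(k-1))).
f(s_0) = 1.798022, f(s_1) = 1.153178
s_2 = 7.050000 - (1.153178)·(7.050000 - 7.950000)/(1.153178 - (1.798022)) = 5.440526; f(s_2) = -0.044297
s_3 = 5.440526 - (-0.044297)·(5.440526 - 7.050000)/(-0.044297 - (1.153178)) = 5.500064; f(s_3) = 0.001297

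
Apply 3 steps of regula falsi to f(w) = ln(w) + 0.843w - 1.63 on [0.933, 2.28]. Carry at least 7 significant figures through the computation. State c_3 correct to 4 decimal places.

f(0.933000) = -0.912831, f(2.280000) = 1.116215
step 1: c = 1.538991, f(c) = 0.098496 > 0 → new bracket [0.933000, 1.538991]
step 2: c = 1.479972, f(c) = 0.009639 > 0 → new bracket [0.933000, 1.479972]
step 3: c = 1.474256, f(c) = 0.000952 > 0 → new bracket [0.933000, 1.474256]

1.4743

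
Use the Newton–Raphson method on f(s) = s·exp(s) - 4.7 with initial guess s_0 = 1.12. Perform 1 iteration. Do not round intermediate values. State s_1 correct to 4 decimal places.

1.3151

f'(s) = (s + 1)·exp(s)
s_0 = 1.120000: f = -1.267363, f' = 6.497491 → s_1 = 1.120000 - (-1.267363)/(6.497491) = 1.315054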